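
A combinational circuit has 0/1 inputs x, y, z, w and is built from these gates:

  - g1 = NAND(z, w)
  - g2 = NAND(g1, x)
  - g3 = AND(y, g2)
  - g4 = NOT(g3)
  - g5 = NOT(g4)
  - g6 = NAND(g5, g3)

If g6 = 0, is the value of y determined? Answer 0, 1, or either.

g6 = NAND(g5, g3) must be 0, so both g5 = 1 and g3 = 1.
Every assignment with g6 = 0 has y = 1; there are 5 such assignment(s).

1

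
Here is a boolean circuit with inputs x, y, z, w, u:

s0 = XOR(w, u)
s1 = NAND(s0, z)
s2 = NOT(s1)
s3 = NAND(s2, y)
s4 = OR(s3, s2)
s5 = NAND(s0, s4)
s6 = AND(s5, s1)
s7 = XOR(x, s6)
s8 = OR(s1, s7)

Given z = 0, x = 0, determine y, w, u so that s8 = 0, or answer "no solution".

With z = 0, x = 0 fixed, none of the 8 settings of y, w, u give s8 = 0.
For example, with y=1, w=1, u=1:
s0 = XOR(w, u) = XOR(1, 1) = 0
s1 = NAND(s0, z) = NAND(0, 0) = 1
s2 = NOT(s1) = NOT 1 = 0
s3 = NAND(s2, y) = NAND(0, 1) = 1
s4 = OR(s3, s2) = OR(1, 0) = 1
s5 = NAND(s0, s4) = NAND(0, 1) = 1
s6 = AND(s5, s1) = AND(1, 1) = 1
s7 = XOR(x, s6) = XOR(0, 1) = 1
s8 = OR(s1, s7) = OR(1, 1) = 1
giving s8 = 1 ≠ 0.

no solution exists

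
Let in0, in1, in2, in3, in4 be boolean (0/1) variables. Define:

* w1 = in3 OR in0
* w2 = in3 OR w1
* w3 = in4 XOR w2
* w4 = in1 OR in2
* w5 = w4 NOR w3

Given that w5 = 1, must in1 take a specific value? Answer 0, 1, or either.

0

w5 = w4 NOR w3 must be 1, so both w4 = 0 and w3 = 0.
Every assignment with w5 = 1 has in1 = 0; there are 4 such assignment(s).
  in0=0, in1=0, in2=0, in3=0, in4=0
  in0=0, in1=0, in2=0, in3=1, in4=1
  in0=1, in1=0, in2=0, in3=0, in4=1
  in0=1, in1=0, in2=0, in3=1, in4=1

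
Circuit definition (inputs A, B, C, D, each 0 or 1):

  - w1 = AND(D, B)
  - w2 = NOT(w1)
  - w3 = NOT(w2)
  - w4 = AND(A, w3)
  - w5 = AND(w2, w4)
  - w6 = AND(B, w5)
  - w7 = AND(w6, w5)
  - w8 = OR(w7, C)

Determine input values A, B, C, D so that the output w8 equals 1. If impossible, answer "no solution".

w8 = OR(w7, C) must be 1, so at least one of w7, C is 1.
Check with A=1, B=0, C=1, D=1:
w1 = AND(D, B) = AND(1, 0) = 0
w2 = NOT(w1) = NOT 0 = 1
w3 = NOT(w2) = NOT 1 = 0
w4 = AND(A, w3) = AND(1, 0) = 0
w5 = AND(w2, w4) = AND(1, 0) = 0
w6 = AND(B, w5) = AND(0, 0) = 0
w7 = AND(w6, w5) = AND(0, 0) = 0
w8 = OR(w7, C) = OR(0, 1) = 1
So w8 = 1 as required.

A=1, B=0, C=1, D=1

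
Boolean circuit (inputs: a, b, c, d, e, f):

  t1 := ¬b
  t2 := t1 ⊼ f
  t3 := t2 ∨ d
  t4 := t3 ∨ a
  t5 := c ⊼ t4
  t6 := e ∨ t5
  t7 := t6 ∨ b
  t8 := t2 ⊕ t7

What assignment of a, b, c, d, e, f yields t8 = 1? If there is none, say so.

a=0 b=0 c=0 d=1 e=0 f=1

Check with a=0 b=0 c=0 d=1 e=0 f=1:
t1 = ¬b = ¬0 = 1
t2 = t1 ⊼ f = 1 ⊼ 1 = 0
t3 = t2 ∨ d = 0 ∨ 1 = 1
t4 = t3 ∨ a = 1 ∨ 0 = 1
t5 = c ⊼ t4 = 0 ⊼ 1 = 1
t6 = e ∨ t5 = 0 ∨ 1 = 1
t7 = t6 ∨ b = 1 ∨ 0 = 1
t8 = t2 ⊕ t7 = 0 ⊕ 1 = 1
So t8 = 1 as required.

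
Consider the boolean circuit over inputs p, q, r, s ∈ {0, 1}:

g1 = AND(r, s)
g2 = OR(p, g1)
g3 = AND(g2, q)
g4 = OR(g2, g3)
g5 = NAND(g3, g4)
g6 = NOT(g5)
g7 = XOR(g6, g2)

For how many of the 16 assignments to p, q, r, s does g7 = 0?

11

g7 = XOR(g6, g2) must be 0, so g6 and g2 are equal.
Enumerating the 16 input combinations, 11 give g7 = 0 and 5 give g7 = 1.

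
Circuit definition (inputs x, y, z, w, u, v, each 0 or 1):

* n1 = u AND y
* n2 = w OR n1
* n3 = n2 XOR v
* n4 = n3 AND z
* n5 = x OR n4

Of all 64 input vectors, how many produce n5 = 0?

n5 = x OR n4 must be 0, so both x = 0 and n4 = 0.
Enumerating the 64 input combinations, 24 give n5 = 0 and 40 give n5 = 1.

24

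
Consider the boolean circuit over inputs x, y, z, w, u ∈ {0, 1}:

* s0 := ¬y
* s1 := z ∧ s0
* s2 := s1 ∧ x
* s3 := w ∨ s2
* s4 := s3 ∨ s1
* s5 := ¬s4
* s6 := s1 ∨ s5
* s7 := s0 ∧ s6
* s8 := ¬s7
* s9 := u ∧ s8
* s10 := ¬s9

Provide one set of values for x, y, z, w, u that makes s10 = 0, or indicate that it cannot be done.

x=1 y=1 z=1 w=0 u=1

s10 = ¬s9 must be 0, so s9 = 1.
s9 = u ∧ s8 must be 1, so both u = 1 and s8 = 1.
Check with x=1 y=1 z=1 w=0 u=1:
s0 = ¬y = ¬1 = 0
s1 = z ∧ s0 = 1 ∧ 0 = 0
s2 = s1 ∧ x = 0 ∧ 1 = 0
s3 = w ∨ s2 = 0 ∨ 0 = 0
s4 = s3 ∨ s1 = 0 ∨ 0 = 0
s5 = ¬s4 = ¬0 = 1
s6 = s1 ∨ s5 = 0 ∨ 1 = 1
s7 = s0 ∧ s6 = 0 ∧ 1 = 0
s8 = ¬s7 = ¬0 = 1
s9 = u ∧ s8 = 1 ∧ 1 = 1
s10 = ¬s9 = ¬1 = 0
So s10 = 0 as required.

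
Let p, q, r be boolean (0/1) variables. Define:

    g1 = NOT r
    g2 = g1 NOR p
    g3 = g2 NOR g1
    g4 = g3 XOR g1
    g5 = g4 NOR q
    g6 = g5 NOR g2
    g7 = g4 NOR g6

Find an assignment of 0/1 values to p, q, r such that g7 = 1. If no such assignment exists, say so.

p=0, q=0, r=1

g7 = g4 NOR g6 must be 1, so both g4 = 0 and g6 = 0.
Check with p=0, q=0, r=1:
g1 = NOT r = NOT 1 = 0
g2 = g1 NOR p = 0 NOR 0 = 1
g3 = g2 NOR g1 = 1 NOR 0 = 0
g4 = g3 XOR g1 = 0 XOR 0 = 0
g5 = g4 NOR q = 0 NOR 0 = 1
g6 = g5 NOR g2 = 1 NOR 1 = 0
g7 = g4 NOR g6 = 0 NOR 0 = 1
So g7 = 1 as required.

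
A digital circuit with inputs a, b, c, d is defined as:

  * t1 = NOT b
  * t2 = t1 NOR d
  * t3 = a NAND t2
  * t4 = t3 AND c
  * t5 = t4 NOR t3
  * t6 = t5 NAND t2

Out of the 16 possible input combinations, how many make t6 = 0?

t6 = t5 NAND t2 must be 0, so both t5 = 1 and t2 = 1.
t5 = t4 NOR t3 must be 1, so both t4 = 0 and t3 = 0.
t2 = t1 NOR d must be 1, so both t1 = 0 and d = 0.
Enumerating the 16 input combinations, 2 give t6 = 0 and 14 give t6 = 1.

2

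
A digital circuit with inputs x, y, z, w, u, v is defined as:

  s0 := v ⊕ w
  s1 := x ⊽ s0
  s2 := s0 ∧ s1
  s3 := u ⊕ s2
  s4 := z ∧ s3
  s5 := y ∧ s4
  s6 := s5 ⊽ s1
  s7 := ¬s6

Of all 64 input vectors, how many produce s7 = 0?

s7 = ¬s6 must be 0, so s6 = 1.
Enumerating the 64 input combinations, 42 give s7 = 0 and 22 give s7 = 1.

42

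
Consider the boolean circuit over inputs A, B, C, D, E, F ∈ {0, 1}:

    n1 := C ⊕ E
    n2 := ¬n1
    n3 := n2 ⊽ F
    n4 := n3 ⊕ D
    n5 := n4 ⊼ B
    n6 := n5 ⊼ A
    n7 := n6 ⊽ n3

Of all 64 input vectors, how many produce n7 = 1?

n7 = n6 ⊽ n3 must be 1, so both n6 = 0 and n3 = 0.
n6 = n5 ⊼ A must be 0, so both n5 = 1 and A = 1.
n3 = n2 ⊽ F must be 0, so at least one of n2, F is 1.
Enumerating the 64 input combinations, 18 give n7 = 1 and 46 give n7 = 0.

18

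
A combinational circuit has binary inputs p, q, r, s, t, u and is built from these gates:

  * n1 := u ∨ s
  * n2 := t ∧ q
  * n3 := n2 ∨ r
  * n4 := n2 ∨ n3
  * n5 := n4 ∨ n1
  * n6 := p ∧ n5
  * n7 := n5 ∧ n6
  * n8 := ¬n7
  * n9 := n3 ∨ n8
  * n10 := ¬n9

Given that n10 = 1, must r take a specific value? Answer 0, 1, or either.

0

n10 = ¬n9 must be 1, so n9 = 0.
n9 = n3 ∨ n8 must be 0, so both n3 = 0 and n8 = 0.
Every assignment with n10 = 1 has r = 0; there are 9 such assignment(s).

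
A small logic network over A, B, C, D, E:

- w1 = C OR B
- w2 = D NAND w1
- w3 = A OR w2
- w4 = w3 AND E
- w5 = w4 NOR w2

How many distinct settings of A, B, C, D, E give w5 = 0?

23

w5 = w4 NOR w2 must be 0, so at least one of w4, w2 is 1.
Enumerating the 32 input combinations, 23 give w5 = 0 and 9 give w5 = 1.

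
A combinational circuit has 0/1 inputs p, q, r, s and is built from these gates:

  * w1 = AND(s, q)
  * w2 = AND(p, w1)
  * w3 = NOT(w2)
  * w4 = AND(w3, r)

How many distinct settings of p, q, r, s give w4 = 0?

w4 = AND(w3, r) must be 0, so at least one of w3, r is 0.
Enumerating the 16 input combinations, 9 give w4 = 0 and 7 give w4 = 1.

9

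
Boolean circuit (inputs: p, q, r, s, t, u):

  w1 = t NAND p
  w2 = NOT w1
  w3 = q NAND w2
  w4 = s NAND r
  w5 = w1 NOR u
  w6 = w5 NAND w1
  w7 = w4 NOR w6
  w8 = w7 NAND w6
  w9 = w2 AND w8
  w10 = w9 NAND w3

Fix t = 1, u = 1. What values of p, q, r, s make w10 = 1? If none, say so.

p=0 q=1 r=0 s=1

w10 = w9 NAND w3 must be 1, so at least one of w9, w3 is 0.
Check with t = 1, u = 1 and p=0, q=1, r=0, s=1:
w1 = t NAND p = 1 NAND 0 = 1
w2 = NOT w1 = NOT 1 = 0
w3 = q NAND w2 = 1 NAND 0 = 1
w4 = s NAND r = 1 NAND 0 = 1
w5 = w1 NOR u = 1 NOR 1 = 0
w6 = w5 NAND w1 = 0 NAND 1 = 1
w7 = w4 NOR w6 = 1 NOR 1 = 0
w8 = w7 NAND w6 = 0 NAND 1 = 1
w9 = w2 AND w8 = 0 AND 1 = 0
w10 = w9 NAND w3 = 0 NAND 1 = 1
So w10 = 1.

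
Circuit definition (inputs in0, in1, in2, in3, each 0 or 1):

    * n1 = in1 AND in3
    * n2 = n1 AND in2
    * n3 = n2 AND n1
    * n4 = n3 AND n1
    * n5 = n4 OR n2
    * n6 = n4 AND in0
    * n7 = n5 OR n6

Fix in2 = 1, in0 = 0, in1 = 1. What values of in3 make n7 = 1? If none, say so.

in3=1

Check with in2 = 1, in0 = 0, in1 = 1 and in3=1:
n1 = in1 AND in3 = 1 AND 1 = 1
n2 = n1 AND in2 = 1 AND 1 = 1
n3 = n2 AND n1 = 1 AND 1 = 1
n4 = n3 AND n1 = 1 AND 1 = 1
n5 = n4 OR n2 = 1 OR 1 = 1
n6 = n4 AND in0 = 1 AND 0 = 0
n7 = n5 OR n6 = 1 OR 0 = 1
So n7 = 1.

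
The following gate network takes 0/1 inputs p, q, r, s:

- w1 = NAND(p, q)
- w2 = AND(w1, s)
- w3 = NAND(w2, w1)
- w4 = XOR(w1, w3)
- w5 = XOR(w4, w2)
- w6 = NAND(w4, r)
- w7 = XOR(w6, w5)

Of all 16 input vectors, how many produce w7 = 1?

w7 = XOR(w6, w5) must be 1, so w6 and w5 differ.
Enumerating the 16 input combinations, 11 give w7 = 1 and 5 give w7 = 0.

11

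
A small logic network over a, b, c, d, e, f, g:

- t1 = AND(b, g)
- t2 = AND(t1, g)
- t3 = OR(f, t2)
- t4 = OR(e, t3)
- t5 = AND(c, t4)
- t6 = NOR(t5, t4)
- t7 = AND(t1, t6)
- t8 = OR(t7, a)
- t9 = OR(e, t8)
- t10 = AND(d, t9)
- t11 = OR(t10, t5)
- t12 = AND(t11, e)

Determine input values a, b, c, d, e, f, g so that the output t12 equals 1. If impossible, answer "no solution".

a=1 b=0 c=1 d=0 e=1 f=0 g=1

t12 = AND(t11, e) must be 1, so both t11 = 1 and e = 1.
Check with a=1 b=0 c=1 d=0 e=1 f=0 g=1:
t1 = AND(b, g) = AND(0, 1) = 0
t2 = AND(t1, g) = AND(0, 1) = 0
t3 = OR(f, t2) = OR(0, 0) = 0
t4 = OR(e, t3) = OR(1, 0) = 1
t5 = AND(c, t4) = AND(1, 1) = 1
t6 = NOR(t5, t4) = NOR(1, 1) = 0
t7 = AND(t1, t6) = AND(0, 0) = 0
t8 = OR(t7, a) = OR(0, 1) = 1
t9 = OR(e, t8) = OR(1, 1) = 1
t10 = AND(d, t9) = AND(0, 1) = 0
t11 = OR(t10, t5) = OR(0, 1) = 1
t12 = AND(t11, e) = AND(1, 1) = 1
So t12 = 1 as required.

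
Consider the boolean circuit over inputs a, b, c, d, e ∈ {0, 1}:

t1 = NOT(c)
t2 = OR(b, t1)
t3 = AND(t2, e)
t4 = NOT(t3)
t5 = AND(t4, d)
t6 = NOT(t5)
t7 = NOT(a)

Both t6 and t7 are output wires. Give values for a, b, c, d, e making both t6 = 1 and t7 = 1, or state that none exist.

a=0, b=1, c=1, d=1, e=1

Check with a=0, b=1, c=1, d=1, e=1:
t1 = NOT(c) = NOT 1 = 0
t2 = OR(b, t1) = OR(1, 0) = 1
t3 = AND(t2, e) = AND(1, 1) = 1
t4 = NOT(t3) = NOT 1 = 0
t5 = AND(t4, d) = AND(0, 1) = 0
t6 = NOT(t5) = NOT 0 = 1
t7 = NOT(a) = NOT 0 = 1
So t6 = 1 and t7 = 1.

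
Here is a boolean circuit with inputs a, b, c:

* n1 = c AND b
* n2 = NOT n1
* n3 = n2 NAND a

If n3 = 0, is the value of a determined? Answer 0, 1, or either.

n3 = n2 NAND a must be 0, so both n2 = 1 and a = 1.
Every assignment with n3 = 0 has a = 1; there are 3 such assignment(s).
  a=1, b=0, c=0
  a=1, b=0, c=1
  a=1, b=1, c=0

1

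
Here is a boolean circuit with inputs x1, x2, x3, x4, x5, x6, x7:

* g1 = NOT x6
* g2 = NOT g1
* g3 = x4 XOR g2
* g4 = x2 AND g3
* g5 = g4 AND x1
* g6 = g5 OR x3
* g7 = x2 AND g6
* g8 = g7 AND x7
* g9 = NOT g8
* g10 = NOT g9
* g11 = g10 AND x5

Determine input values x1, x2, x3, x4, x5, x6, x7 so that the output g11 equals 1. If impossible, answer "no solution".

x1=0, x2=1, x3=1, x4=1, x5=1, x6=1, x7=1

g11 = g10 AND x5 must be 1, so both g10 = 1 and x5 = 1.
g10 = NOT g9 must be 1, so g9 = 0.
g9 = NOT g8 must be 0, so g8 = 1.
Check with x1=0, x2=1, x3=1, x4=1, x5=1, x6=1, x7=1:
g1 = NOT x6 = NOT 1 = 0
g2 = NOT g1 = NOT 0 = 1
g3 = x4 XOR g2 = 1 XOR 1 = 0
g4 = x2 AND g3 = 1 AND 0 = 0
g5 = g4 AND x1 = 0 AND 0 = 0
g6 = g5 OR x3 = 0 OR 1 = 1
g7 = x2 AND g6 = 1 AND 1 = 1
g8 = g7 AND x7 = 1 AND 1 = 1
g9 = NOT g8 = NOT 1 = 0
g10 = NOT g9 = NOT 0 = 1
g11 = g10 AND x5 = 1 AND 1 = 1
So g11 = 1 as required.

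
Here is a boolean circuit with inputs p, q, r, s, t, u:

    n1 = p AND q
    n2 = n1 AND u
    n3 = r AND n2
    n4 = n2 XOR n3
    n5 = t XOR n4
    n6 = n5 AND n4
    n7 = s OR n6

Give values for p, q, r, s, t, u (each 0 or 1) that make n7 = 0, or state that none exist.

p=0, q=0, r=1, s=0, t=0, u=0

n7 = s OR n6 must be 0, so both s = 0 and n6 = 0.
n6 = n5 AND n4 must be 0, so at least one of n5, n4 is 0.
Check with p=0, q=0, r=1, s=0, t=0, u=0:
n1 = p AND q = 0 AND 0 = 0
n2 = n1 AND u = 0 AND 0 = 0
n3 = r AND n2 = 1 AND 0 = 0
n4 = n2 XOR n3 = 0 XOR 0 = 0
n5 = t XOR n4 = 0 XOR 0 = 0
n6 = n5 AND n4 = 0 AND 0 = 0
n7 = s OR n6 = 0 OR 0 = 0
So n7 = 0 as required.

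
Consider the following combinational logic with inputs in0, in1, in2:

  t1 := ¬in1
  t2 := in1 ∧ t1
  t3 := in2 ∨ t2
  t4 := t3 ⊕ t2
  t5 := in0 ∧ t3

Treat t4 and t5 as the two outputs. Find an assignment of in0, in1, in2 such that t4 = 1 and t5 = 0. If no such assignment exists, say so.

in0=0, in1=1, in2=1

Check with in0=0, in1=1, in2=1:
t1 = ¬in1 = ¬1 = 0
t2 = in1 ∧ t1 = 1 ∧ 0 = 0
t3 = in2 ∨ t2 = 1 ∨ 0 = 1
t4 = t3 ⊕ t2 = 1 ⊕ 0 = 1
t5 = in0 ∧ t3 = 0 ∧ 1 = 0
So t4 = 1 and t5 = 0.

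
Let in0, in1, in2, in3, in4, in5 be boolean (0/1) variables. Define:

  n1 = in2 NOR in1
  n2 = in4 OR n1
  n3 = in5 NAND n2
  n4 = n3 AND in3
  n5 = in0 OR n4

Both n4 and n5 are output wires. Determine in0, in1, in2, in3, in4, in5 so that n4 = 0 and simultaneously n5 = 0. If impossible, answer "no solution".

in0=0, in1=0, in2=1, in3=1, in4=1, in5=1

Check with in0=0, in1=0, in2=1, in3=1, in4=1, in5=1:
n1 = in2 NOR in1 = 1 NOR 0 = 0
n2 = in4 OR n1 = 1 OR 0 = 1
n3 = in5 NAND n2 = 1 NAND 1 = 0
n4 = n3 AND in3 = 0 AND 1 = 0
n5 = in0 OR n4 = 0 OR 0 = 0
So n4 = 0 and n5 = 0.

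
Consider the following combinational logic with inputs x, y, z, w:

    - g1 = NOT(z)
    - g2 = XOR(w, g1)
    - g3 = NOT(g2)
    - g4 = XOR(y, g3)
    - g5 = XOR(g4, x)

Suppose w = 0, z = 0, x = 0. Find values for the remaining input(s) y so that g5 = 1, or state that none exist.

y=1

g5 = XOR(g4, x) must be 1, so g4 and x differ.
Check with w = 0, z = 0, x = 0 and y=1:
g1 = NOT(z) = NOT 0 = 1
g2 = XOR(w, g1) = XOR(0, 1) = 1
g3 = NOT(g2) = NOT 1 = 0
g4 = XOR(y, g3) = XOR(1, 0) = 1
g5 = XOR(g4, x) = XOR(1, 0) = 1
So g5 = 1.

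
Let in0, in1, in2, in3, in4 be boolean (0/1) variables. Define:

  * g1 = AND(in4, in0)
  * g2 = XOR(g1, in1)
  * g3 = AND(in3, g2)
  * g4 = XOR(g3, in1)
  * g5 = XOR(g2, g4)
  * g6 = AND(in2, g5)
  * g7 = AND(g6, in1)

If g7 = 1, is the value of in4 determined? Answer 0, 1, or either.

either

Both values of in4 occur among assignments with g7 = 1:
  in4=0: in0=0, in1=1, in2=1, in3=1, in4=0
  in4=1: in0=0, in1=1, in2=1, in3=1, in4=1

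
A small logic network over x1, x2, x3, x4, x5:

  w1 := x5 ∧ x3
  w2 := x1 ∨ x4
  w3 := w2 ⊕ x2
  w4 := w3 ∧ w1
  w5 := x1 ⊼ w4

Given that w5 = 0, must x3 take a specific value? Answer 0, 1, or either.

w5 = x1 ⊼ w4 must be 0, so both x1 = 1 and w4 = 1.
Every assignment with w5 = 0 has x3 = 1; there are 2 such assignment(s).
  x1=1, x2=0, x3=1, x4=0, x5=1
  x1=1, x2=0, x3=1, x4=1, x5=1

1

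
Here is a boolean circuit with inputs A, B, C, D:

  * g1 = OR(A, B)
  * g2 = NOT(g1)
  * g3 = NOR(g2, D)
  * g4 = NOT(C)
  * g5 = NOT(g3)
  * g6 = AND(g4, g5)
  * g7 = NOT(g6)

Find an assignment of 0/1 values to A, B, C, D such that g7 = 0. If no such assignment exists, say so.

A=0 B=1 C=0 D=1

g7 = NOT(g6) must be 0, so g6 = 1.
g6 = AND(g4, g5) must be 1, so both g4 = 1 and g5 = 1.
Check with A=0 B=1 C=0 D=1:
g1 = OR(A, B) = OR(0, 1) = 1
g2 = NOT(g1) = NOT 1 = 0
g3 = NOR(g2, D) = NOR(0, 1) = 0
g4 = NOT(C) = NOT 0 = 1
g5 = NOT(g3) = NOT 0 = 1
g6 = AND(g4, g5) = AND(1, 1) = 1
g7 = NOT(g6) = NOT 1 = 0
So g7 = 0 as required.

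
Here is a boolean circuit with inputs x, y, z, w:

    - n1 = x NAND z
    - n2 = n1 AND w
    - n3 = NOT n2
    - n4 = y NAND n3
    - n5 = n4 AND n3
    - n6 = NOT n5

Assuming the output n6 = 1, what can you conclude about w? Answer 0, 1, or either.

either

Both values of w occur among assignments with n6 = 1:
  w=0: x=0, y=1, z=0, w=0
  w=1: x=0, y=0, z=0, w=1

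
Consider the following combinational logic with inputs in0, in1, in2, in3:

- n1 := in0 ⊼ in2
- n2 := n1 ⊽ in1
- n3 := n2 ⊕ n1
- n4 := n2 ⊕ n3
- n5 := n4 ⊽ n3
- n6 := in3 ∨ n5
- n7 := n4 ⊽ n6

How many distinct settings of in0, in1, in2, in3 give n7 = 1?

1

n7 = n4 ⊽ n6 must be 1, so both n4 = 0 and n6 = 0.
n4 = n2 ⊕ n3 must be 0, so n2 and n3 are equal.
Enumerating the 16 input combinations, 1 give n7 = 1 and 15 give n7 = 0.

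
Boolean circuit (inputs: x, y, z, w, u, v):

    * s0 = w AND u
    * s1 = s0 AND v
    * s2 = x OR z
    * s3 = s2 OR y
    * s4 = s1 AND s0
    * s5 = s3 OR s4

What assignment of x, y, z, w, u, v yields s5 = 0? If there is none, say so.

Check with x=0, y=0, z=0, w=0, u=1, v=0:
s0 = w AND u = 0 AND 1 = 0
s1 = s0 AND v = 0 AND 0 = 0
s2 = x OR z = 0 OR 0 = 0
s3 = s2 OR y = 0 OR 0 = 0
s4 = s1 AND s0 = 0 AND 0 = 0
s5 = s3 OR s4 = 0 OR 0 = 0
So s5 = 0 as required.

x=0, y=0, z=0, w=0, u=1, v=0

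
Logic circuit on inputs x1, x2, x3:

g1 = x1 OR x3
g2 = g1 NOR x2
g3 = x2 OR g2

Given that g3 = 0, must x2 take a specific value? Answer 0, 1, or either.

0

g3 = x2 OR g2 must be 0, so both x2 = 0 and g2 = 0.
Every assignment with g3 = 0 has x2 = 0; there are 3 such assignment(s).
  x1=0, x2=0, x3=1
  x1=1, x2=0, x3=0
  x1=1, x2=0, x3=1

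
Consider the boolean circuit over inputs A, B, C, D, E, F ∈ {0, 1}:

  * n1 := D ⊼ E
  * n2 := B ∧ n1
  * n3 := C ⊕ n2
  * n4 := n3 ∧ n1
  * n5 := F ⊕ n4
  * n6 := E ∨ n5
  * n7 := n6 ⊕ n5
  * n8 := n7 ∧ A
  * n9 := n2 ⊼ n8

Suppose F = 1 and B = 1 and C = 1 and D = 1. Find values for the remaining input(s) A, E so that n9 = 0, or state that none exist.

With F = 1 and B = 1 and C = 1 and D = 1 fixed, none of the 4 settings of A, E give n9 = 0.
For example, with A=0, E=0:
n1 = D ⊼ E = 1 ⊼ 0 = 1
n2 = B ∧ n1 = 1 ∧ 1 = 1
n3 = C ⊕ n2 = 1 ⊕ 1 = 0
n4 = n3 ∧ n1 = 0 ∧ 1 = 0
n5 = F ⊕ n4 = 1 ⊕ 0 = 1
n6 = E ∨ n5 = 0 ∨ 1 = 1
n7 = n6 ⊕ n5 = 1 ⊕ 1 = 0
n8 = n7 ∧ A = 0 ∧ 0 = 0
n9 = n2 ⊼ n8 = 1 ⊼ 0 = 1
giving n9 = 1 ≠ 0.

no solution exists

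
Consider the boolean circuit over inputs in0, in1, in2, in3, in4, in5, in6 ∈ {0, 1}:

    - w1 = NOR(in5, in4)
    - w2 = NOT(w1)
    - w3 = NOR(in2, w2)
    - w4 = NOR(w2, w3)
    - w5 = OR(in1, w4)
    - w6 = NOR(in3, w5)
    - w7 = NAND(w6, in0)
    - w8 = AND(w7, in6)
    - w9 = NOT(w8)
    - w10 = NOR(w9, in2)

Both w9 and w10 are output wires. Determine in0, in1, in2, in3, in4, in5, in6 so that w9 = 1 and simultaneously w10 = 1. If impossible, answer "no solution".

no solution exists

Across all 128 input combinations, none give both w9 = 1 and w10 = 1.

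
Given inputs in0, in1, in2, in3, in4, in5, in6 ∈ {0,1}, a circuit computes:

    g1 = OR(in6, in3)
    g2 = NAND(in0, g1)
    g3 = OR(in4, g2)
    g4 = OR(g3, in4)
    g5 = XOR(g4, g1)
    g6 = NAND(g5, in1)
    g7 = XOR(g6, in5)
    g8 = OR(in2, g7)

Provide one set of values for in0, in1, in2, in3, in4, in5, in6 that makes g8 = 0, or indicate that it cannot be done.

in0=0 in1=1 in2=0 in3=1 in4=0 in5=1 in6=1

g8 = OR(in2, g7) must be 0, so both in2 = 0 and g7 = 0.
g7 = XOR(g6, in5) must be 0, so g6 and in5 are equal.
Check with in0=0 in1=1 in2=0 in3=1 in4=0 in5=1 in6=1:
g1 = OR(in6, in3) = OR(1, 1) = 1
g2 = NAND(in0, g1) = NAND(0, 1) = 1
g3 = OR(in4, g2) = OR(0, 1) = 1
g4 = OR(g3, in4) = OR(1, 0) = 1
g5 = XOR(g4, g1) = XOR(1, 1) = 0
g6 = NAND(g5, in1) = NAND(0, 1) = 1
g7 = XOR(g6, in5) = XOR(1, 1) = 0
g8 = OR(in2, g7) = OR(0, 0) = 0
So g8 = 0 as required.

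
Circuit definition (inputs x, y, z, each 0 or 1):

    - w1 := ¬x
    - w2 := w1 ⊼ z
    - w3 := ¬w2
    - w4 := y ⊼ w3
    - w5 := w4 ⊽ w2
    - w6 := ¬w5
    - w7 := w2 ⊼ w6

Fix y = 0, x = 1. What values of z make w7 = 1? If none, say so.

no solution exists

With y = 0, x = 1 fixed, none of the 2 settings of z give w7 = 1.
For example, with z=0:
w1 = ¬x = ¬1 = 0
w2 = w1 ⊼ z = 0 ⊼ 0 = 1
w3 = ¬w2 = ¬1 = 0
w4 = y ⊼ w3 = 0 ⊼ 0 = 1
w5 = w4 ⊽ w2 = 1 ⊽ 1 = 0
w6 = ¬w5 = ¬0 = 1
w7 = w2 ⊼ w6 = 1 ⊼ 1 = 0
giving w7 = 0 ≠ 1.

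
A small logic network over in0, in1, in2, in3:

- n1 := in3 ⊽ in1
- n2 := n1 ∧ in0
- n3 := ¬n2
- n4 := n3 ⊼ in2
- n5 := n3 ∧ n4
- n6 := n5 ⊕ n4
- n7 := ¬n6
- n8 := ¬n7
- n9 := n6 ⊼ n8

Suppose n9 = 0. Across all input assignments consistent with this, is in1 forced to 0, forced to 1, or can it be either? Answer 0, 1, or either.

n9 = n6 ⊼ n8 must be 0, so both n6 = 1 and n8 = 1.
Every assignment with n9 = 0 has in1 = 0; there are 2 such assignment(s).
  in0=1, in1=0, in2=0, in3=0
  in0=1, in1=0, in2=1, in3=0

0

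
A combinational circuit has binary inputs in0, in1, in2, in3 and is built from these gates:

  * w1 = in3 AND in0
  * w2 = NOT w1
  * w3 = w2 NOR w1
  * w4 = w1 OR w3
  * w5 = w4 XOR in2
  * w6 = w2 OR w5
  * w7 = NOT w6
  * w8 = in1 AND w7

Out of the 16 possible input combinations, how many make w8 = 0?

w8 = in1 AND w7 must be 0, so at least one of in1, w7 is 0.
Enumerating the 16 input combinations, 15 give w8 = 0 and 1 give w8 = 1.

15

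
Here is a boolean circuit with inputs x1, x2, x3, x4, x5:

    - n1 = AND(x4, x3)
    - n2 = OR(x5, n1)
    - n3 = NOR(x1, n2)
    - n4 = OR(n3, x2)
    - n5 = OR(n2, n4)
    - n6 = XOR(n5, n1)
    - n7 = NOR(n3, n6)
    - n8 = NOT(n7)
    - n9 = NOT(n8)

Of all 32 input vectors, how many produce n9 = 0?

n9 = NOT(n8) must be 0, so n8 = 1.
Enumerating the 32 input combinations, 21 give n9 = 0 and 11 give n9 = 1.

21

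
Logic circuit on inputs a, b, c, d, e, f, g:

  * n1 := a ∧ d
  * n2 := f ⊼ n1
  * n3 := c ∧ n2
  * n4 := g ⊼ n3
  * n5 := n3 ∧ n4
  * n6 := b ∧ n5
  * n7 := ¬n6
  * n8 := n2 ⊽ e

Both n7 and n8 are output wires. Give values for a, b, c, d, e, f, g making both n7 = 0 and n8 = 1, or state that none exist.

Across all 128 input combinations, none give both n7 = 0 and n8 = 1.

no solution exists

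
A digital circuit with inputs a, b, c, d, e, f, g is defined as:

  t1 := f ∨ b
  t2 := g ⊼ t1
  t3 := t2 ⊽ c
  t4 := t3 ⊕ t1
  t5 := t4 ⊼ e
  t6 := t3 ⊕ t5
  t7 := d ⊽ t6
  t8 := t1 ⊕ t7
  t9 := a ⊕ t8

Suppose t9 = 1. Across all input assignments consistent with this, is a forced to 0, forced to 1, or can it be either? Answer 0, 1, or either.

Both values of a occur among assignments with t9 = 1:
  a=0: a=0, b=0, c=0, d=0, e=0, f=1, g=0
  a=1: a=1, b=0, c=0, d=0, e=0, f=0, g=0

either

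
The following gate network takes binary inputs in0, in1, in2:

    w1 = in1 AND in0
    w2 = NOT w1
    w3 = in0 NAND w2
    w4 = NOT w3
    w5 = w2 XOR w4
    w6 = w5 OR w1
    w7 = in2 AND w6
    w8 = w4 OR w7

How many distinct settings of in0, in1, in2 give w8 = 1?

5

w8 = w4 OR w7 must be 1, so at least one of w4, w7 is 1.
Satisfying assignments:
  in0=0, in1=0, in2=1
  in0=0, in1=1, in2=1
  in0=1, in1=0, in2=0
  in0=1, in1=0, in2=1
  in0=1, in1=1, in2=1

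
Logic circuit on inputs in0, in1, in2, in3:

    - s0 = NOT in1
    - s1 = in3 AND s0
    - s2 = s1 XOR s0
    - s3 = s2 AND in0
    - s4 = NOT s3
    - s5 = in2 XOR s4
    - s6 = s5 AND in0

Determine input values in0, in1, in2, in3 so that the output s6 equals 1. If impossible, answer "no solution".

in0=1, in1=1, in2=0, in3=0

s6 = s5 AND in0 must be 1, so both s5 = 1 and in0 = 1.
Check with in0=1, in1=1, in2=0, in3=0:
s0 = NOT in1 = NOT 1 = 0
s1 = in3 AND s0 = 0 AND 0 = 0
s2 = s1 XOR s0 = 0 XOR 0 = 0
s3 = s2 AND in0 = 0 AND 1 = 0
s4 = NOT s3 = NOT 0 = 1
s5 = in2 XOR s4 = 0 XOR 1 = 1
s6 = s5 AND in0 = 1 AND 1 = 1
So s6 = 1 as required.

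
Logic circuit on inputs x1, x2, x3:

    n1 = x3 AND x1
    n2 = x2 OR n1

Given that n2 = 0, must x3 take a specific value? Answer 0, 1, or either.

Both values of x3 occur among assignments with n2 = 0:
  x3=0: x1=0, x2=0, x3=0
  x3=1: x1=0, x2=0, x3=1

either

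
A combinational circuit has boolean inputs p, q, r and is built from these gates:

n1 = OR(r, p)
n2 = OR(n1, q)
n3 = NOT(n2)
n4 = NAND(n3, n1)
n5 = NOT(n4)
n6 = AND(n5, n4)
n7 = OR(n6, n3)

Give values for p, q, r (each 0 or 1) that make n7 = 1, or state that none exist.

p=0, q=0, r=0

n7 = OR(n6, n3) must be 1, so at least one of n6, n3 is 1.
Check with p=0, q=0, r=0:
n1 = OR(r, p) = OR(0, 0) = 0
n2 = OR(n1, q) = OR(0, 0) = 0
n3 = NOT(n2) = NOT 0 = 1
n4 = NAND(n3, n1) = NAND(1, 0) = 1
n5 = NOT(n4) = NOT 1 = 0
n6 = AND(n5, n4) = AND(0, 1) = 0
n7 = OR(n6, n3) = OR(0, 1) = 1
So n7 = 1 as required.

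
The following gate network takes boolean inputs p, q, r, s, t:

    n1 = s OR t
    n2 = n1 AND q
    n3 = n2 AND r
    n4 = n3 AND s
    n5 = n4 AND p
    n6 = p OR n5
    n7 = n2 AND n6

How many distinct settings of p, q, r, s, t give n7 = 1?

n7 = n2 AND n6 must be 1, so both n2 = 1 and n6 = 1.
n2 = n1 AND q must be 1, so both n1 = 1 and q = 1.
n6 = p OR n5 must be 1, so at least one of p, n5 is 1.
Satisfying assignments:
  p=1, q=1, r=0, s=0, t=1
  p=1, q=1, r=0, s=1, t=0
  p=1, q=1, r=0, s=1, t=1
  p=1, q=1, r=1, s=0, t=1
  p=1, q=1, r=1, s=1, t=0
  p=1, q=1, r=1, s=1, t=1

6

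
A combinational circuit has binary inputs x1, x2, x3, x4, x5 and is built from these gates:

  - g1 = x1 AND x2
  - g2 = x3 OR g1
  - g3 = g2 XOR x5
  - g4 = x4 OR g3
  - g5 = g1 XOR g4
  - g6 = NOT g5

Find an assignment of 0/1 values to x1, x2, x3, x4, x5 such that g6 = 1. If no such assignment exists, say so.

x1=1, x2=1, x3=1, x4=1, x5=0

g6 = NOT g5 must be 1, so g5 = 0.
g5 = g1 XOR g4 must be 0, so g1 and g4 are equal.
Check with x1=1, x2=1, x3=1, x4=1, x5=0:
g1 = x1 AND x2 = 1 AND 1 = 1
g2 = x3 OR g1 = 1 OR 1 = 1
g3 = g2 XOR x5 = 1 XOR 0 = 1
g4 = x4 OR g3 = 1 OR 1 = 1
g5 = g1 XOR g4 = 1 XOR 1 = 0
g6 = NOT g5 = NOT 0 = 1
So g6 = 1 as required.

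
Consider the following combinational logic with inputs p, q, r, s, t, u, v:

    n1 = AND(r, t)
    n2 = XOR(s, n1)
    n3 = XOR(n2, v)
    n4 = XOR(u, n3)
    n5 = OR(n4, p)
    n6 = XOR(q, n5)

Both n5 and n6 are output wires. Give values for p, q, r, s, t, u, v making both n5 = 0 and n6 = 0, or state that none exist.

p=0, q=0, r=1, s=0, t=0, u=1, v=1

Check with p=0, q=0, r=1, s=0, t=0, u=1, v=1:
n1 = AND(r, t) = AND(1, 0) = 0
n2 = XOR(s, n1) = XOR(0, 0) = 0
n3 = XOR(n2, v) = XOR(0, 1) = 1
n4 = XOR(u, n3) = XOR(1, 1) = 0
n5 = OR(n4, p) = OR(0, 0) = 0
n6 = XOR(q, n5) = XOR(0, 0) = 0
So n5 = 0 and n6 = 0.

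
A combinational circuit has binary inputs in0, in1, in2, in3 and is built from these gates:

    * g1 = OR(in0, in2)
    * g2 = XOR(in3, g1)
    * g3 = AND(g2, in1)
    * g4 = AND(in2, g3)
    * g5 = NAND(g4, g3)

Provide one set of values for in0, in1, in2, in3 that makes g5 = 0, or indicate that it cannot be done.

in0=0, in1=1, in2=1, in3=0

g5 = NAND(g4, g3) must be 0, so both g4 = 1 and g3 = 1.
Check with in0=0, in1=1, in2=1, in3=0:
g1 = OR(in0, in2) = OR(0, 1) = 1
g2 = XOR(in3, g1) = XOR(0, 1) = 1
g3 = AND(g2, in1) = AND(1, 1) = 1
g4 = AND(in2, g3) = AND(1, 1) = 1
g5 = NAND(g4, g3) = NAND(1, 1) = 0
So g5 = 0 as required.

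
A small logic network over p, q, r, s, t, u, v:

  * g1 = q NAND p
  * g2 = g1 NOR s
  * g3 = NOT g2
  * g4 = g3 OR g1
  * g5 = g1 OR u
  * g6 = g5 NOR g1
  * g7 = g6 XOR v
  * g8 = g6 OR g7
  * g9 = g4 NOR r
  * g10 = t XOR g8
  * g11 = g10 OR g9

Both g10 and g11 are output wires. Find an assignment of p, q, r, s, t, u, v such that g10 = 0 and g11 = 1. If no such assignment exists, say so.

Check with p=1, q=1, r=0, s=0, t=1, u=0, v=0:
g1 = q NAND p = 1 NAND 1 = 0
g2 = g1 NOR s = 0 NOR 0 = 1
g3 = NOT g2 = NOT 1 = 0
g4 = g3 OR g1 = 0 OR 0 = 0
g5 = g1 OR u = 0 OR 0 = 0
g6 = g5 NOR g1 = 0 NOR 0 = 1
g7 = g6 XOR v = 1 XOR 0 = 1
g8 = g6 OR g7 = 1 OR 1 = 1
g9 = g4 NOR r = 0 NOR 0 = 1
g10 = t XOR g8 = 1 XOR 1 = 0
g11 = g10 OR g9 = 0 OR 1 = 1
So g10 = 0 and g11 = 1.

p=1, q=1, r=0, s=0, t=1, u=0, v=0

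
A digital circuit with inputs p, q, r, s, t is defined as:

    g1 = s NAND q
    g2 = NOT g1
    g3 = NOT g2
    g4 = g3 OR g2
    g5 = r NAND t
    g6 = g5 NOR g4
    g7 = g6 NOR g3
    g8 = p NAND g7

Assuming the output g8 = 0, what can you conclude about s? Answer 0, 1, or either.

1

g8 = p NAND g7 must be 0, so both p = 1 and g7 = 1.
g7 = g6 NOR g3 must be 1, so both g6 = 0 and g3 = 0.
g6 = g5 NOR g4 must be 0, so at least one of g5, g4 is 1.
Every assignment with g8 = 0 has s = 1; there are 4 such assignment(s).
  p=1, q=1, r=0, s=1, t=0
  p=1, q=1, r=0, s=1, t=1
  p=1, q=1, r=1, s=1, t=0
  p=1, q=1, r=1, s=1, t=1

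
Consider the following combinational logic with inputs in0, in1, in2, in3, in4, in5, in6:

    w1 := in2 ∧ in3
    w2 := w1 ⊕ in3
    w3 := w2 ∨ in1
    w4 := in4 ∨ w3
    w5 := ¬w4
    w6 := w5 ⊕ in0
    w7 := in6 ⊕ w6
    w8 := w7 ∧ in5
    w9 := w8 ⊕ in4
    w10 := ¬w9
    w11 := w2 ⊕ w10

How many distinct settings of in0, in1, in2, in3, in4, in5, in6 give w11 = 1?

64

w11 = w2 ⊕ w10 must be 1, so w2 and w10 differ.
Enumerating the 128 input combinations, 64 give w11 = 1 and 64 give w11 = 0.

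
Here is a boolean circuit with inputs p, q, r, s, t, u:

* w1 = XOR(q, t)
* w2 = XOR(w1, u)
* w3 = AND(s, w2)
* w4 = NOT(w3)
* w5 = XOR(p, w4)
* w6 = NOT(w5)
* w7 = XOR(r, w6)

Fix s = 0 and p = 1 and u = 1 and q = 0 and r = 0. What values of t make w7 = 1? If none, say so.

t=0

w7 = XOR(r, w6) must be 1, so r and w6 differ.
Check with s = 0 and p = 1 and u = 1 and q = 0 and r = 0 and t=0:
w1 = XOR(q, t) = XOR(0, 0) = 0
w2 = XOR(w1, u) = XOR(0, 1) = 1
w3 = AND(s, w2) = AND(0, 1) = 0
w4 = NOT(w3) = NOT 0 = 1
w5 = XOR(p, w4) = XOR(1, 1) = 0
w6 = NOT(w5) = NOT 0 = 1
w7 = XOR(r, w6) = XOR(0, 1) = 1
So w7 = 1.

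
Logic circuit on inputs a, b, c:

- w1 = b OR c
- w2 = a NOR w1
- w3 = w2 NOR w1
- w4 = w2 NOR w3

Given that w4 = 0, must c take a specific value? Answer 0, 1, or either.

0

w4 = w2 NOR w3 must be 0, so at least one of w2, w3 is 1.
Every assignment with w4 = 0 has c = 0; there are 2 such assignment(s).
  a=0, b=0, c=0
  a=1, b=0, c=0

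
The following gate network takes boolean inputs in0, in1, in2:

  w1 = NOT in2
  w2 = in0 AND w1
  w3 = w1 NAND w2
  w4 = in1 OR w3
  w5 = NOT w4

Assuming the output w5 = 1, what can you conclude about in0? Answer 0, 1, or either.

w5 = NOT w4 must be 1, so w4 = 0.
Every assignment with w5 = 1 has in0 = 1; there are 1 such assignment(s).
  in0=1, in1=0, in2=0

1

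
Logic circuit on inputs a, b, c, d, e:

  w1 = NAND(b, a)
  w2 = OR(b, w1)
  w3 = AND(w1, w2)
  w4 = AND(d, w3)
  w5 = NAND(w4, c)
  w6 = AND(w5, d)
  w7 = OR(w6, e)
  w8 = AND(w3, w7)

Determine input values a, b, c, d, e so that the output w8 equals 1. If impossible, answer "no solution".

w8 = AND(w3, w7) must be 1, so both w3 = 1 and w7 = 1.
w3 = AND(w1, w2) must be 1, so both w1 = 1 and w2 = 1.
Check with a=0, b=1, c=0, d=1, e=0:
w1 = NAND(b, a) = NAND(1, 0) = 1
w2 = OR(b, w1) = OR(1, 1) = 1
w3 = AND(w1, w2) = AND(1, 1) = 1
w4 = AND(d, w3) = AND(1, 1) = 1
w5 = NAND(w4, c) = NAND(1, 0) = 1
w6 = AND(w5, d) = AND(1, 1) = 1
w7 = OR(w6, e) = OR(1, 0) = 1
w8 = AND(w3, w7) = AND(1, 1) = 1
So w8 = 1 as required.

a=0, b=1, c=0, d=1, e=0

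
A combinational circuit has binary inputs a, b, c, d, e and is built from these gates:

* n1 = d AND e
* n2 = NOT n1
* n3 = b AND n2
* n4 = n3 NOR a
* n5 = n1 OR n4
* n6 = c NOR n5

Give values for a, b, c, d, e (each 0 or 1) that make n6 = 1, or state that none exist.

a=1, b=0, c=0, d=0, e=1

n6 = c NOR n5 must be 1, so both c = 0 and n5 = 0.
Check with a=1, b=0, c=0, d=0, e=1:
n1 = d AND e = 0 AND 1 = 0
n2 = NOT n1 = NOT 0 = 1
n3 = b AND n2 = 0 AND 1 = 0
n4 = n3 NOR a = 0 NOR 1 = 0
n5 = n1 OR n4 = 0 OR 0 = 0
n6 = c NOR n5 = 0 NOR 0 = 1
So n6 = 1 as required.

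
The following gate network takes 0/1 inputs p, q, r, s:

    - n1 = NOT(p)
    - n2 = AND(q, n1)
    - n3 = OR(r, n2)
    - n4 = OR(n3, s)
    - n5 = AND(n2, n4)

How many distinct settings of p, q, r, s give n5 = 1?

4

n5 = AND(n2, n4) must be 1, so both n2 = 1 and n4 = 1.
n2 = AND(q, n1) must be 1, so both q = 1 and n1 = 1.
Enumerating the 16 input combinations, 4 give n5 = 1 and 12 give n5 = 0.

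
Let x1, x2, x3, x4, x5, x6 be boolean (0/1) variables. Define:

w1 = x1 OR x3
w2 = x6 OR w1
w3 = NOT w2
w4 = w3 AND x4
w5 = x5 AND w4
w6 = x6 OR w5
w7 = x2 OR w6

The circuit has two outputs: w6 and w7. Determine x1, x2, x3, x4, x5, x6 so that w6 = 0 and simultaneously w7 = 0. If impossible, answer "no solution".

Check with x1=1, x2=0, x3=1, x4=0, x5=0, x6=0:
w1 = x1 OR x3 = 1 OR 1 = 1
w2 = x6 OR w1 = 0 OR 1 = 1
w3 = NOT w2 = NOT 1 = 0
w4 = w3 AND x4 = 0 AND 0 = 0
w5 = x5 AND w4 = 0 AND 0 = 0
w6 = x6 OR w5 = 0 OR 0 = 0
w7 = x2 OR w6 = 0 OR 0 = 0
So w6 = 0 and w7 = 0.

x1=1, x2=0, x3=1, x4=0, x5=0, x6=0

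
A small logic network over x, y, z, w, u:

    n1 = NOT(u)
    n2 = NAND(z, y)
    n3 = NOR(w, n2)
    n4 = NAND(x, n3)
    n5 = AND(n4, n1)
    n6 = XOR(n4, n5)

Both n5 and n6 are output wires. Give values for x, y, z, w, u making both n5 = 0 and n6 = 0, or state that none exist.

x=1 y=1 z=1 w=0 u=1

Check with x=1 y=1 z=1 w=0 u=1:
n1 = NOT(u) = NOT 1 = 0
n2 = NAND(z, y) = NAND(1, 1) = 0
n3 = NOR(w, n2) = NOR(0, 0) = 1
n4 = NAND(x, n3) = NAND(1, 1) = 0
n5 = AND(n4, n1) = AND(0, 0) = 0
n6 = XOR(n4, n5) = XOR(0, 0) = 0
So n5 = 0 and n6 = 0.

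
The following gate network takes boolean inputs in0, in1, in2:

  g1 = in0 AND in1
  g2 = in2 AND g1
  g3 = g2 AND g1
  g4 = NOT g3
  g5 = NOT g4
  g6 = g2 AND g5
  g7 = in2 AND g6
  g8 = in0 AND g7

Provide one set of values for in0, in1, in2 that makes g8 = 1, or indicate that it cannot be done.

in0=1, in1=1, in2=1

g8 = in0 AND g7 must be 1, so both in0 = 1 and g7 = 1.
g7 = in2 AND g6 must be 1, so both in2 = 1 and g6 = 1.
Check with in0=1, in1=1, in2=1:
g1 = in0 AND in1 = 1 AND 1 = 1
g2 = in2 AND g1 = 1 AND 1 = 1
g3 = g2 AND g1 = 1 AND 1 = 1
g4 = NOT g3 = NOT 1 = 0
g5 = NOT g4 = NOT 0 = 1
g6 = g2 AND g5 = 1 AND 1 = 1
g7 = in2 AND g6 = 1 AND 1 = 1
g8 = in0 AND g7 = 1 AND 1 = 1
So g8 = 1 as required.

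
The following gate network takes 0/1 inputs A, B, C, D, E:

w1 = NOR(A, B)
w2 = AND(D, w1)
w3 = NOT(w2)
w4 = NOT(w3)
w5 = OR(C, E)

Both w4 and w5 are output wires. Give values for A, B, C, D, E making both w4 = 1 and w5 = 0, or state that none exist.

Check with A=0, B=0, C=0, D=1, E=0:
w1 = NOR(A, B) = NOR(0, 0) = 1
w2 = AND(D, w1) = AND(1, 1) = 1
w3 = NOT(w2) = NOT 1 = 0
w4 = NOT(w3) = NOT 0 = 1
w5 = OR(C, E) = OR(0, 0) = 0
So w4 = 1 and w5 = 0.

A=0, B=0, C=0, D=1, E=0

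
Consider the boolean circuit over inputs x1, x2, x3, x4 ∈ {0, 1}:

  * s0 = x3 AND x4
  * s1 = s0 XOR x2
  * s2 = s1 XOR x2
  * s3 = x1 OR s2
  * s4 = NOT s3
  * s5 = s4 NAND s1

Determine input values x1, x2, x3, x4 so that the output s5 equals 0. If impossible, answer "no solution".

Check with x1=0, x2=1, x3=0, x4=0:
s0 = x3 AND x4 = 0 AND 0 = 0
s1 = s0 XOR x2 = 0 XOR 1 = 1
s2 = s1 XOR x2 = 1 XOR 1 = 0
s3 = x1 OR s2 = 0 OR 0 = 0
s4 = NOT s3 = NOT 0 = 1
s5 = s4 NAND s1 = 1 NAND 1 = 0
So s5 = 0 as required.

x1=0, x2=1, x3=0, x4=0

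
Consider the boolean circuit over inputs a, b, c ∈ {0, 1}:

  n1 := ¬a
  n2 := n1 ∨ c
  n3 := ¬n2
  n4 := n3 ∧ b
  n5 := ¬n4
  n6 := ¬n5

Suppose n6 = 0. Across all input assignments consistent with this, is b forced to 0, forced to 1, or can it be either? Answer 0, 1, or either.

Both values of b occur among assignments with n6 = 0:
  b=0: a=0, b=0, c=0
  b=1: a=0, b=1, c=0

either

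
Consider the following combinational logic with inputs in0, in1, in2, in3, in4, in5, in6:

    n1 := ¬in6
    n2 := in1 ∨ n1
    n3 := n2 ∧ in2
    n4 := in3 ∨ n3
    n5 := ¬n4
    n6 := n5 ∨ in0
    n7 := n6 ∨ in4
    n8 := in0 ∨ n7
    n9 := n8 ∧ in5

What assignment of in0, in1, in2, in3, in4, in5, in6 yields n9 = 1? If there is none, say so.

in0=1 in1=0 in2=0 in3=0 in4=1 in5=1 in6=1

n9 = n8 ∧ in5 must be 1, so both n8 = 1 and in5 = 1.
Check with in0=1 in1=0 in2=0 in3=0 in4=1 in5=1 in6=1:
n1 = ¬in6 = ¬1 = 0
n2 = in1 ∨ n1 = 0 ∨ 0 = 0
n3 = n2 ∧ in2 = 0 ∧ 0 = 0
n4 = in3 ∨ n3 = 0 ∨ 0 = 0
n5 = ¬n4 = ¬0 = 1
n6 = n5 ∨ in0 = 1 ∨ 1 = 1
n7 = n6 ∨ in4 = 1 ∨ 1 = 1
n8 = in0 ∨ n7 = 1 ∨ 1 = 1
n9 = n8 ∧ in5 = 1 ∧ 1 = 1
So n9 = 1 as required.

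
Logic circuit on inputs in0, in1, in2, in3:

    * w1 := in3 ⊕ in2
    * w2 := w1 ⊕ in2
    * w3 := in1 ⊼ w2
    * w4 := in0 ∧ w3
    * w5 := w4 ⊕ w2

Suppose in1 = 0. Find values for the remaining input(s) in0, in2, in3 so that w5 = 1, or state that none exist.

in0=1, in2=1, in3=0

w5 = w4 ⊕ w2 must be 1, so w4 and w2 differ.
Check with in1 = 0 and in0=1, in2=1, in3=0:
w1 = in3 ⊕ in2 = 0 ⊕ 1 = 1
w2 = w1 ⊕ in2 = 1 ⊕ 1 = 0
w3 = in1 ⊼ w2 = 0 ⊼ 0 = 1
w4 = in0 ∧ w3 = 1 ∧ 1 = 1
w5 = w4 ⊕ w2 = 1 ⊕ 0 = 1
So w5 = 1.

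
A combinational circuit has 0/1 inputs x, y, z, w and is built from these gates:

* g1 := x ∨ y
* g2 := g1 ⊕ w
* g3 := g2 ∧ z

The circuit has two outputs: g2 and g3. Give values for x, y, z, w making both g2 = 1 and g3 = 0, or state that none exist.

x=1, y=1, z=0, w=0

Check with x=1, y=1, z=0, w=0:
g1 = x ∨ y = 1 ∨ 1 = 1
g2 = g1 ⊕ w = 1 ⊕ 0 = 1
g3 = g2 ∧ z = 1 ∧ 0 = 0
So g2 = 1 and g3 = 0.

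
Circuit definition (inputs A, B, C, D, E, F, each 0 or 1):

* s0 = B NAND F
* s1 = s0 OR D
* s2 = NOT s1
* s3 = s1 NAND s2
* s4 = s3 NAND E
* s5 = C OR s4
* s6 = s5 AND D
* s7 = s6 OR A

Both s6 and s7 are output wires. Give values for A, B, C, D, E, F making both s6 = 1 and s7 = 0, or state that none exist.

Across all 64 input combinations, none give both s6 = 1 and s7 = 0.

no solution exists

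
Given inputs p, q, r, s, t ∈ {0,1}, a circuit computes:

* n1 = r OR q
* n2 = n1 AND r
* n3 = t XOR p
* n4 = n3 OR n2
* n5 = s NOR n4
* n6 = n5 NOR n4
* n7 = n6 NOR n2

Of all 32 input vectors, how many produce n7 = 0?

n7 = n6 NOR n2 must be 0, so at least one of n6, n2 is 1.
Enumerating the 32 input combinations, 20 give n7 = 0 and 12 give n7 = 1.

20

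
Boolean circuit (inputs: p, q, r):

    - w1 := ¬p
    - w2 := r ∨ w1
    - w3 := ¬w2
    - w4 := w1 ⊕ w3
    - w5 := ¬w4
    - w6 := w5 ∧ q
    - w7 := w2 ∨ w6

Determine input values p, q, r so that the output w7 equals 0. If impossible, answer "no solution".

w7 = w2 ∨ w6 must be 0, so both w2 = 0 and w6 = 0.
w2 = r ∨ w1 must be 0, so both r = 0 and w1 = 0.
Check with p=1, q=1, r=0:
w1 = ¬p = ¬1 = 0
w2 = r ∨ w1 = 0 ∨ 0 = 0
w3 = ¬w2 = ¬0 = 1
w4 = w1 ⊕ w3 = 0 ⊕ 1 = 1
w5 = ¬w4 = ¬1 = 0
w6 = w5 ∧ q = 0 ∧ 1 = 0
w7 = w2 ∨ w6 = 0 ∨ 0 = 0
So w7 = 0 as required.

p=1, q=1, r=0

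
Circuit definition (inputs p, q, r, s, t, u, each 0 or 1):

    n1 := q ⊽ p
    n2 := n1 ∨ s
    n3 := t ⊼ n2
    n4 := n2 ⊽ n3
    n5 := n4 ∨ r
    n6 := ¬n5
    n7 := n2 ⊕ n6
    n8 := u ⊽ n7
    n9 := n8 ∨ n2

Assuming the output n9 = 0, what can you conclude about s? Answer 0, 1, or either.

n9 = n8 ∨ n2 must be 0, so both n8 = 0 and n2 = 0.
Every assignment with n9 = 0 has s = 0; there are 18 such assignment(s).

0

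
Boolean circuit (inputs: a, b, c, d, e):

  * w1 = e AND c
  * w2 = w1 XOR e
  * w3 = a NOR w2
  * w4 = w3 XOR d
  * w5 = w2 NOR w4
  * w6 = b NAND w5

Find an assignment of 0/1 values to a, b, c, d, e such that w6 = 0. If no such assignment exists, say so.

a=0, b=1, c=1, d=1, e=0

Check with a=0, b=1, c=1, d=1, e=0:
w1 = e AND c = 0 AND 1 = 0
w2 = w1 XOR e = 0 XOR 0 = 0
w3 = a NOR w2 = 0 NOR 0 = 1
w4 = w3 XOR d = 1 XOR 1 = 0
w5 = w2 NOR w4 = 0 NOR 0 = 1
w6 = b NAND w5 = 1 NAND 1 = 0
So w6 = 0 as required.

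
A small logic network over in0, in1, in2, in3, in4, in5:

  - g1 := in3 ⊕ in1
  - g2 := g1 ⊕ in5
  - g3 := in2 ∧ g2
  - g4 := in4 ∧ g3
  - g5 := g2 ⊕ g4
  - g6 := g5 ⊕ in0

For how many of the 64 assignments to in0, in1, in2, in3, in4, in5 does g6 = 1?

32

g6 = g5 ⊕ in0 must be 1, so g5 and in0 differ.
Enumerating the 64 input combinations, 32 give g6 = 1 and 32 give g6 = 0.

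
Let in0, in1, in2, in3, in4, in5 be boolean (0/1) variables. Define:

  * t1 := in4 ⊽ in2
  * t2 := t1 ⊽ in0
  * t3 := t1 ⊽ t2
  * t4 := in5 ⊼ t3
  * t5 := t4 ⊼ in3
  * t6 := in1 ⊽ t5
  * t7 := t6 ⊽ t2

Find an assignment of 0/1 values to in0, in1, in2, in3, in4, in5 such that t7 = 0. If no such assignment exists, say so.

in0=0 in1=0 in2=0 in3=1 in4=0 in5=0

t7 = t6 ⊽ t2 must be 0, so at least one of t6, t2 is 1.
Check with in0=0 in1=0 in2=0 in3=1 in4=0 in5=0:
t1 = in4 ⊽ in2 = 0 ⊽ 0 = 1
t2 = t1 ⊽ in0 = 1 ⊽ 0 = 0
t3 = t1 ⊽ t2 = 1 ⊽ 0 = 0
t4 = in5 ⊼ t3 = 0 ⊼ 0 = 1
t5 = t4 ⊼ in3 = 1 ⊼ 1 = 0
t6 = in1 ⊽ t5 = 0 ⊽ 0 = 1
t7 = t6 ⊽ t2 = 1 ⊽ 0 = 0
So t7 = 0 as required.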